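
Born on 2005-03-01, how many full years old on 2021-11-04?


Birth: 2005-03-01
Reference: 2021-11-04
Year difference: 2021 - 2005 = 16

16 years old


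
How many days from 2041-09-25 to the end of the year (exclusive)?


Day of year: 268 of 365
Remaining = 365 - 268

97 days


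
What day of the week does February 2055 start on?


Target: February 1, 2055
Anchor: Jan 1, 2055. With p = 2055 - 1 = 2054: (p + p//4 - p//100 + p//400) mod 7 = (2054 + 513 - 20 + 5) mod 7 = 2552 mod 7 = 4 -> Friday (Mon=0 ... Sun=6)
Days before February (Jan): 31 days
Weekday index = (4 + 31) mod 7 = 0

Monday


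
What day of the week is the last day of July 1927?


July 1927 has 31 days
Anchor: Jan 1, 1927. With p = 1927 - 1 = 1926: (p + p//4 - p//100 + p//400) mod 7 = (1926 + 481 - 19 + 4) mod 7 = 2392 mod 7 = 5 -> Saturday (Mon=0 ... Sun=6)
Days before July (Jan-Jun): 181; July 1 index = (5 + 181) mod 7 = 4 -> Friday
Last day offset: 31 - 1 = 30 days
Weekday index = (4 + 30) mod 7 = 6

Sunday, July 31


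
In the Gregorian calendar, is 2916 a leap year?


Gregorian leap year rule: divisible by 4, but not by 100, unless also by 400.
2916 is divisible by 4 but not 100 -> leap year

Yes


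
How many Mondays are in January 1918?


January 1918 has 31 days
Anchor: Jan 1, 1918. With p = 1918 - 1 = 1917: (p + p//4 - p//100 + p//400) mod 7 = (1917 + 479 - 19 + 4) mod 7 = 2381 mod 7 = 1 -> Tuesday (Mon=0 ... Sun=6)
January 1 is the anchor itself -> Tuesday
First Monday is January 7
Mondays: 7, 14, 21, 28

4 Mondays


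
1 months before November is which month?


November is month 11
11 - 1 = 10

October


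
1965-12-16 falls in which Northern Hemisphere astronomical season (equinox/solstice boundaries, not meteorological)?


Date: December 16
Astronomical Autumn (approx.; exact equinox/solstice day varies by year): September 22 to December 20
December 16 falls within the Autumn window

Autumn


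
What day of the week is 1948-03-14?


Date: March 14, 1948
Anchor: Jan 1, 1948. With p = 1948 - 1 = 1947: (p + p//4 - p//100 + p//400) mod 7 = (1947 + 486 - 19 + 4) mod 7 = 2418 mod 7 = 3 -> Thursday (Mon=0 ... Sun=6)
Days before March (Jan-Feb): 60; offset = 60 + 14 - 1 = 73
Weekday index = (3 + 73) mod 7 = 6

Day of the week: Sunday


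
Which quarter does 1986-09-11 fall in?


Month: September (month 9)
Q1: Jan-Mar, Q2: Apr-Jun, Q3: Jul-Sep, Q4: Oct-Dec

Q3


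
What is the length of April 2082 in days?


April 2082

30 days


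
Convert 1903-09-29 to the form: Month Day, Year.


ISO 1903-09-29 parses as year=1903, month=09, day=29
Month 9 -> September

September 29, 1903


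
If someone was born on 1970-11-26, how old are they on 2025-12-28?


Birth: 1970-11-26
Reference: 2025-12-28
Year difference: 2025 - 1970 = 55

55 years old


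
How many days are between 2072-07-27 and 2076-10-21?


From 2072-07-27 to 2076-10-21
2072-07-27: days before July = 31 + 29 + 31 + 30 + 31 + 30 = 182 (2072 is a leap year); day of year = 182 + 27 = 209
2076-10-21: days before October = 31 + 29 + 31 + 30 + 31 + 30 + 31 + 31 + 30 = 274 (2076 is a leap year); day of year = 274 + 21 = 295
Rest of 2072: 366 - 209 = 157
Full years 2073 (365), 2074 (365), 2075 (365): 1095
Total = 157 + 1095 + 295 = 1547

1547 days


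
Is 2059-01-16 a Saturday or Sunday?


Anchor: Jan 1, 2059. With p = 2059 - 1 = 2058: (p + p//4 - p//100 + p//400) mod 7 = (2058 + 514 - 20 + 5) mod 7 = 2557 mod 7 = 2 -> Wednesday (Mon=0 ... Sun=6)
Day of year: 16; offset = 15
Weekday index = (2 + 15) mod 7 = 3 -> Thursday
Weekend days: Saturday, Sunday

No


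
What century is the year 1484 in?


Century = (year - 1) // 100 + 1
= (1484 - 1) // 100 + 1
= 1483 // 100 + 1
= 14 + 1

15th century


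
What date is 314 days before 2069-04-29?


Start: 2069-04-29, subtract 314 days
Back 29 days from April 29 reaches March 31, 2069 -> 285 left
March 2069 has 31 days -> back to February 28, 2069 -> 254 left
February 2069 has 28 days -> back to January 31, 2069 -> 226 left
January 2069 has 31 days -> back to December 31, 2068 -> 195 left
December 2068 has 31 days -> back to November 30, 2068 -> 164 left
November 2068 has 30 days -> back to October 31, 2068 -> 134 left
October 2068 has 31 days -> back to September 30, 2068 -> 103 left
September 2068 has 30 days -> back to August 31, 2068 -> 73 left
August 2068 has 31 days -> back to July 31, 2068 -> 42 left
July 2068 has 31 days -> back to June 30, 2068 -> 11 left
June 2068: 30 - 11 = 19 -> lands on June 19

Result: 2068-06-19


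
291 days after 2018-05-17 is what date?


Start: 2018-05-17, add 291 days
May 2018 has 31 days: 31 - 17 = 14 days to May 31 -> 277 left
June 2018 has 30 days -> 247 left
July 2018 has 31 days -> 216 left
August 2018 has 31 days -> 185 left
September 2018 has 30 days -> 155 left
October 2018 has 31 days -> 124 left
November 2018 has 30 days -> 94 left
December 2018 has 31 days -> 63 left
January 2019 has 31 days -> 32 left
February 2019 has 28 days -> 4 left
March 2019: 4 <= 31 -> lands on March 4

Result: 2019-03-04


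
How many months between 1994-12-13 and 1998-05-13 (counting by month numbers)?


From December 1994 to May 1998
4 years * 12 = 48 months, minus 7 months = 41

41 months


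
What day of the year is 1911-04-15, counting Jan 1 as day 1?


Date: April 15, 1911
Days in months 1 through 3: 90
Plus 15 days in April

Day of year: 105


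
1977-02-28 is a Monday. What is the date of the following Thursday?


Current: Monday
Target: Thursday
Days ahead: 3

Next Thursday: 1977-03-03


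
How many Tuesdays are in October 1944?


October 1944 has 31 days
Anchor: Jan 1, 1944. With p = 1944 - 1 = 1943: (p + p//4 - p//100 + p//400) mod 7 = (1943 + 485 - 19 + 4) mod 7 = 2413 mod 7 = 5 -> Saturday (Mon=0 ... Sun=6)
Days before October (Jan-Sep): 274; October 1 index = (5 + 274) mod 7 = 6 -> Sunday
First Tuesday is October 3
Tuesdays: 3, 10, 17, 24, 31

5 Tuesdays


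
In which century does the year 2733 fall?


Century = (year - 1) // 100 + 1
= (2733 - 1) // 100 + 1
= 2732 // 100 + 1
= 27 + 1

28th century


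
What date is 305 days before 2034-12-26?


Start: 2034-12-26, subtract 305 days
Back 26 days from December 26 reaches November 30, 2034 -> 279 left
November 2034 has 30 days -> back to October 31, 2034 -> 249 left
October 2034 has 31 days -> back to September 30, 2034 -> 218 left
September 2034 has 30 days -> back to August 31, 2034 -> 188 left
August 2034 has 31 days -> back to July 31, 2034 -> 157 left
July 2034 has 31 days -> back to June 30, 2034 -> 126 left
June 2034 has 30 days -> back to May 31, 2034 -> 96 left
May 2034 has 31 days -> back to April 30, 2034 -> 65 left
April 2034 has 30 days -> back to March 31, 2034 -> 35 left
March 2034 has 31 days -> back to February 28, 2034 -> 4 left
February 2034: 28 - 4 = 24 -> lands on February 24

Result: 2034-02-24


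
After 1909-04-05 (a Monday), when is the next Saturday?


Current: Monday
Target: Saturday
Days ahead: 5

Next Saturday: 1909-04-10


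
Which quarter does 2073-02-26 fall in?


Month: February (month 2)
Q1: Jan-Mar, Q2: Apr-Jun, Q3: Jul-Sep, Q4: Oct-Dec

Q1


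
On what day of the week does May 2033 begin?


Target: May 1, 2033
Anchor: Jan 1, 2033. With p = 2033 - 1 = 2032: (p + p//4 - p//100 + p//400) mod 7 = (2032 + 508 - 20 + 5) mod 7 = 2525 mod 7 = 5 -> Saturday (Mon=0 ... Sun=6)
Days before May (Jan-Apr): 120 days
Weekday index = (5 + 120) mod 7 = 6

Sunday


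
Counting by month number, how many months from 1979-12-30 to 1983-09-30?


From December 1979 to September 1983
4 years * 12 = 48 months, minus 3 months = 45

45 months


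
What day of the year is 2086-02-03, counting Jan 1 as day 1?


Date: February 3, 2086
Days in months 1 through 1: 31
Plus 3 days in February

Day of year: 34


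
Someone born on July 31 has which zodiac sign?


Date: July 31
Conventional tropical zodiac dates: Leo from July 23 onward; Virgo starts August 23
July 31 falls within the Leo range

Leo


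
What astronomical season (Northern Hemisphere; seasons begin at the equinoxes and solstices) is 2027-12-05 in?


Date: December 5
Astronomical Autumn (approx.; exact equinox/solstice day varies by year): September 22 to December 20
December 5 falls within the Autumn window

Autumn


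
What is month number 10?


Month 10 of 12

October


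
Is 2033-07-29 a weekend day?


Anchor: Jan 1, 2033. With p = 2033 - 1 = 2032: (p + p//4 - p//100 + p//400) mod 7 = (2032 + 508 - 20 + 5) mod 7 = 2525 mod 7 = 5 -> Saturday (Mon=0 ... Sun=6)
Day of year: 210; offset = 209
Weekday index = (5 + 209) mod 7 = 4 -> Friday
Weekend days: Saturday, Sunday

No


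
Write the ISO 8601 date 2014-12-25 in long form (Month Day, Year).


ISO 2014-12-25 parses as year=2014, month=12, day=25
Month 12 -> December

December 25, 2014


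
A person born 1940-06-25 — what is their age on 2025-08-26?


Birth: 1940-06-25
Reference: 2025-08-26
Year difference: 2025 - 1940 = 85

85 years old


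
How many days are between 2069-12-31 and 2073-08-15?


From 2069-12-31 to 2073-08-15
2069-12-31: days before December = 31 + 28 + 31 + 30 + 31 + 30 + 31 + 31 + 30 + 31 + 30 = 334 (2069 is not a leap year); day of year = 334 + 31 = 365
2073-08-15: days before August = 31 + 28 + 31 + 30 + 31 + 30 + 31 = 212 (2073 is not a leap year); day of year = 212 + 15 = 227
Rest of 2069: 365 - 365 = 0
Full years 2070 (365), 2071 (365), 2072 (366): 1096
Total = 0 + 1096 + 227 = 1323

1323 days


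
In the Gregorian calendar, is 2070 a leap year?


Gregorian leap year rule: divisible by 4, but not by 100, unless also by 400.
2070 is not divisible by 4 -> not a leap year

No


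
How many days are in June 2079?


June 2079

30 days


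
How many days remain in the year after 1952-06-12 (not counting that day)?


Day of year: 164 of 366
Remaining = 366 - 164

202 days


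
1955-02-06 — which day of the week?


Date: February 6, 1955
Anchor: Jan 1, 1955. With p = 1955 - 1 = 1954: (p + p//4 - p//100 + p//400) mod 7 = (1954 + 488 - 19 + 4) mod 7 = 2427 mod 7 = 5 -> Saturday (Mon=0 ... Sun=6)
Days before February (Jan): 31; offset = 31 + 6 - 1 = 36
Weekday index = (5 + 36) mod 7 = 6

Day of the week: Sunday


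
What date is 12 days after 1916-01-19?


Start: 1916-01-19, add 12 days
January 1916 has 31 days; 19 + 12 = 31 stays within January

Result: 1916-01-31


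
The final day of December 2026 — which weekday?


December 2026 has 31 days
Anchor: Jan 1, 2026. With p = 2026 - 1 = 2025: (p + p//4 - p//100 + p//400) mod 7 = (2025 + 506 - 20 + 5) mod 7 = 2516 mod 7 = 3 -> Thursday (Mon=0 ... Sun=6)
Days before December (Jan-Nov): 334; December 1 index = (3 + 334) mod 7 = 1 -> Tuesday
Last day offset: 31 - 1 = 30 days
Weekday index = (1 + 30) mod 7 = 3

Thursday, December 31


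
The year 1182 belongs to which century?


Century = (year - 1) // 100 + 1
= (1182 - 1) // 100 + 1
= 1181 // 100 + 1
= 11 + 1

12th century


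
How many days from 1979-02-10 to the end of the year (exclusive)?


Day of year: 41 of 365
Remaining = 365 - 41

324 days


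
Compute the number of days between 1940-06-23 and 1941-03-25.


From 1940-06-23 to 1941-03-25
1940-06-23: days before June = 31 + 29 + 31 + 30 + 31 = 152 (1940 is a leap year); day of year = 152 + 23 = 175
1941-03-25: days before March = 31 + 28 = 59 (1941 is not a leap year); day of year = 59 + 25 = 84
Rest of 1940: 366 - 175 = 191
Total = 191 + 84 = 275

275 days


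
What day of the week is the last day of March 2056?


March 2056 has 31 days
Anchor: Jan 1, 2056. With p = 2056 - 1 = 2055: (p + p//4 - p//100 + p//400) mod 7 = (2055 + 513 - 20 + 5) mod 7 = 2553 mod 7 = 5 -> Saturday (Mon=0 ... Sun=6)
Days before March (Jan-Feb): 60; March 1 index = (5 + 60) mod 7 = 2 -> Wednesday
Last day offset: 31 - 1 = 30 days
Weekday index = (2 + 30) mod 7 = 4

Friday, March 31


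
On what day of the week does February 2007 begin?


Target: February 1, 2007
Anchor: Jan 1, 2007. With p = 2007 - 1 = 2006: (p + p//4 - p//100 + p//400) mod 7 = (2006 + 501 - 20 + 5) mod 7 = 2492 mod 7 = 0 -> Monday (Mon=0 ... Sun=6)
Days before February (Jan): 31 days
Weekday index = (0 + 31) mod 7 = 3

Thursday


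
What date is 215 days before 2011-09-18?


Start: 2011-09-18, subtract 215 days
Back 18 days from September 18 reaches August 31, 2011 -> 197 left
August 2011 has 31 days -> back to July 31, 2011 -> 166 left
July 2011 has 31 days -> back to June 30, 2011 -> 135 left
June 2011 has 30 days -> back to May 31, 2011 -> 105 left
May 2011 has 31 days -> back to April 30, 2011 -> 74 left
April 2011 has 30 days -> back to March 31, 2011 -> 44 left
March 2011 has 31 days -> back to February 28, 2011 -> 13 left
February 2011: 28 - 13 = 15 -> lands on February 15

Result: 2011-02-15


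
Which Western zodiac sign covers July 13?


Date: July 13
Conventional tropical zodiac dates: Cancer from June 21 onward; Leo starts July 23
July 13 falls within the Cancer range

Cancer


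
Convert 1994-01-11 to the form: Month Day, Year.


ISO 1994-01-11 parses as year=1994, month=01, day=11
Month 1 -> January

January 11, 1994


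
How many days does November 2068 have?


November 2068

30 days


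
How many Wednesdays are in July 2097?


July 2097 has 31 days
Anchor: Jan 1, 2097. With p = 2097 - 1 = 2096: (p + p//4 - p//100 + p//400) mod 7 = (2096 + 524 - 20 + 5) mod 7 = 2605 mod 7 = 1 -> Tuesday (Mon=0 ... Sun=6)
Days before July (Jan-Jun): 181; July 1 index = (1 + 181) mod 7 = 0 -> Monday
First Wednesday is July 3
Wednesdays: 3, 10, 17, 24, 31

5 Wednesdays


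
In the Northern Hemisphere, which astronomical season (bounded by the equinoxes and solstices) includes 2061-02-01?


Date: February 1
Astronomical Winter (approx.; exact equinox/solstice day varies by year): December 21 to March 19
February 1 falls within the Winter window

Winter


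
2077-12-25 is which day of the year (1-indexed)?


Date: December 25, 2077
Days in months 1 through 11: 334
Plus 25 days in December

Day of year: 359


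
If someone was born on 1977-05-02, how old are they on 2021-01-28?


Birth: 1977-05-02
Reference: 2021-01-28
Year difference: 2021 - 1977 = 44
Birthday not yet reached in 2021, subtract 1

43 years old


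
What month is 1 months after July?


July is month 7
7 + 1 = 8

August


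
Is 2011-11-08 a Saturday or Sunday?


Anchor: Jan 1, 2011. With p = 2011 - 1 = 2010: (p + p//4 - p//100 + p//400) mod 7 = (2010 + 502 - 20 + 5) mod 7 = 2497 mod 7 = 5 -> Saturday (Mon=0 ... Sun=6)
Day of year: 312; offset = 311
Weekday index = (5 + 311) mod 7 = 1 -> Tuesday
Weekend days: Saturday, Sunday

No


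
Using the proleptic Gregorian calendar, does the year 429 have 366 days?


Gregorian leap year rule: divisible by 4, but not by 100, unless also by 400.
429 is not divisible by 4 -> not a leap year

No


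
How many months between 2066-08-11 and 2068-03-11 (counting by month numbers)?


From August 2066 to March 2068
2 years * 12 = 24 months, minus 5 months = 19

19 months


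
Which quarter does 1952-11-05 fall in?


Month: November (month 11)
Q1: Jan-Mar, Q2: Apr-Jun, Q3: Jul-Sep, Q4: Oct-Dec

Q4


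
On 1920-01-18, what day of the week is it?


Date: January 18, 1920
Anchor: Jan 1, 1920. With p = 1920 - 1 = 1919: (p + p//4 - p//100 + p//400) mod 7 = (1919 + 479 - 19 + 4) mod 7 = 2383 mod 7 = 3 -> Thursday (Mon=0 ... Sun=6)
Days into year = 18 - 1 = 17
Weekday index = (3 + 17) mod 7 = 6

Day of the week: Sunday


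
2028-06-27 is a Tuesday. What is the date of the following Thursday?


Current: Tuesday
Target: Thursday
Days ahead: 2

Next Thursday: 2028-06-29


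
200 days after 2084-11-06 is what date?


Start: 2084-11-06, add 200 days
November 2084 has 30 days: 30 - 6 = 24 days to November 30 -> 176 left
December 2084 has 31 days -> 145 left
January 2085 has 31 days -> 114 left
February 2085 has 28 days -> 86 left
March 2085 has 31 days -> 55 left
April 2085 has 30 days -> 25 left
May 2085: 25 <= 31 -> lands on May 25

Result: 2085-05-25


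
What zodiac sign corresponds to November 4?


Date: November 4
Conventional tropical zodiac dates: Scorpio from October 23 onward; Sagittarius starts November 22
November 4 falls within the Scorpio range

Scorpio


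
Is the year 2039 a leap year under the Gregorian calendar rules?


Gregorian leap year rule: divisible by 4, but not by 100, unless also by 400.
2039 is not divisible by 4 -> not a leap year

No


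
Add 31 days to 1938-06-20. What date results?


Start: 1938-06-20, add 31 days
June 1938 has 30 days: 30 - 20 = 10 days to June 30 -> 21 left
July 1938: 21 <= 31 -> lands on July 21

Result: 1938-07-21


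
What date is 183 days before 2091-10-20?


Start: 2091-10-20, subtract 183 days
Back 20 days from October 20 reaches September 30, 2091 -> 163 left
September 2091 has 30 days -> back to August 31, 2091 -> 133 left
August 2091 has 31 days -> back to July 31, 2091 -> 102 left
July 2091 has 31 days -> back to June 30, 2091 -> 71 left
June 2091 has 30 days -> back to May 31, 2091 -> 41 left
May 2091 has 31 days -> back to April 30, 2091 -> 10 left
April 2091: 30 - 10 = 20 -> lands on April 20

Result: 2091-04-20


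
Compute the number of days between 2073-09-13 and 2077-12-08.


From 2073-09-13 to 2077-12-08
2073-09-13: days before September = 31 + 28 + 31 + 30 + 31 + 30 + 31 + 31 = 243 (2073 is not a leap year); day of year = 243 + 13 = 256
2077-12-08: days before December = 31 + 28 + 31 + 30 + 31 + 30 + 31 + 31 + 30 + 31 + 30 = 334 (2077 is not a leap year); day of year = 334 + 8 = 342
Rest of 2073: 365 - 256 = 109
Full years 2074 (365), 2075 (365), 2076 (366): 1096
Total = 109 + 1096 + 342 = 1547

1547 days


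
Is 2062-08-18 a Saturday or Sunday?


Anchor: Jan 1, 2062. With p = 2062 - 1 = 2061: (p + p//4 - p//100 + p//400) mod 7 = (2061 + 515 - 20 + 5) mod 7 = 2561 mod 7 = 6 -> Sunday (Mon=0 ... Sun=6)
Day of year: 230; offset = 229
Weekday index = (6 + 229) mod 7 = 4 -> Friday
Weekend days: Saturday, Sunday

No


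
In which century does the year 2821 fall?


Century = (year - 1) // 100 + 1
= (2821 - 1) // 100 + 1
= 2820 // 100 + 1
= 28 + 1

29th century


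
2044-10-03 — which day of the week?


Date: October 3, 2044
Anchor: Jan 1, 2044. With p = 2044 - 1 = 2043: (p + p//4 - p//100 + p//400) mod 7 = (2043 + 510 - 20 + 5) mod 7 = 2538 mod 7 = 4 -> Friday (Mon=0 ... Sun=6)
Days before October (Jan-Sep): 274; offset = 274 + 3 - 1 = 276
Weekday index = (4 + 276) mod 7 = 0

Day of the week: Monday


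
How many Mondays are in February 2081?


February 2081 has 28 days
Anchor: Jan 1, 2081. With p = 2081 - 1 = 2080: (p + p//4 - p//100 + p//400) mod 7 = (2080 + 520 - 20 + 5) mod 7 = 2585 mod 7 = 2 -> Wednesday (Mon=0 ... Sun=6)
Days before February (Jan): 31; February 1 index = (2 + 31) mod 7 = 5 -> Saturday
First Monday is February 3
Mondays: 3, 10, 17, 24

4 Mondays


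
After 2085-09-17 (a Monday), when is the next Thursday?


Current: Monday
Target: Thursday
Days ahead: 3

Next Thursday: 2085-09-20


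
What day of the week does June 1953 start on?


Target: June 1, 1953
Anchor: Jan 1, 1953. With p = 1953 - 1 = 1952: (p + p//4 - p//100 + p//400) mod 7 = (1952 + 488 - 19 + 4) mod 7 = 2425 mod 7 = 3 -> Thursday (Mon=0 ... Sun=6)
Days before June (Jan-May): 151 days
Weekday index = (3 + 151) mod 7 = 0

Monday


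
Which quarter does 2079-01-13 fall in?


Month: January (month 1)
Q1: Jan-Mar, Q2: Apr-Jun, Q3: Jul-Sep, Q4: Oct-Dec

Q1


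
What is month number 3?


Month 3 of 12

March


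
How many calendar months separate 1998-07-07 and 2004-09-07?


From July 1998 to September 2004
6 years * 12 = 72 months, plus 2 months = 74

74 months


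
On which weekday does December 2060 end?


December 2060 has 31 days
Anchor: Jan 1, 2060. With p = 2060 - 1 = 2059: (p + p//4 - p//100 + p//400) mod 7 = (2059 + 514 - 20 + 5) mod 7 = 2558 mod 7 = 3 -> Thursday (Mon=0 ... Sun=6)
Days before December (Jan-Nov): 335; December 1 index = (3 + 335) mod 7 = 2 -> Wednesday
Last day offset: 31 - 1 = 30 days
Weekday index = (2 + 30) mod 7 = 4

Friday, December 31


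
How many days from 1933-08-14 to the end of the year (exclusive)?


Day of year: 226 of 365
Remaining = 365 - 226

139 days


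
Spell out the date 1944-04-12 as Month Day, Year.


ISO 1944-04-12 parses as year=1944, month=04, day=12
Month 4 -> April

April 12, 1944


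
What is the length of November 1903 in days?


November 1903

30 days


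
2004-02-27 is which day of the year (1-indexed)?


Date: February 27, 2004
Days in months 1 through 1: 31
Plus 27 days in February

Day of year: 58


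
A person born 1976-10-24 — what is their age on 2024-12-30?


Birth: 1976-10-24
Reference: 2024-12-30
Year difference: 2024 - 1976 = 48

48 years old


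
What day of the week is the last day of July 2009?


July 2009 has 31 days
Anchor: Jan 1, 2009. With p = 2009 - 1 = 2008: (p + p//4 - p//100 + p//400) mod 7 = (2008 + 502 - 20 + 5) mod 7 = 2495 mod 7 = 3 -> Thursday (Mon=0 ... Sun=6)
Days before July (Jan-Jun): 181; July 1 index = (3 + 181) mod 7 = 2 -> Wednesday
Last day offset: 31 - 1 = 30 days
Weekday index = (2 + 30) mod 7 = 4

Friday, July 31


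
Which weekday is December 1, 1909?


Target: December 1, 1909
Anchor: Jan 1, 1909. With p = 1909 - 1 = 1908: (p + p//4 - p//100 + p//400) mod 7 = (1908 + 477 - 19 + 4) mod 7 = 2370 mod 7 = 4 -> Friday (Mon=0 ... Sun=6)
Days before December (Jan-Nov): 334 days
Weekday index = (4 + 334) mod 7 = 2

Wednesday


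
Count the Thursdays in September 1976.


September 1976 has 30 days
Anchor: Jan 1, 1976. With p = 1976 - 1 = 1975: (p + p//4 - p//100 + p//400) mod 7 = (1975 + 493 - 19 + 4) mod 7 = 2453 mod 7 = 3 -> Thursday (Mon=0 ... Sun=6)
Days before September (Jan-Aug): 244; September 1 index = (3 + 244) mod 7 = 2 -> Wednesday
First Thursday is September 2
Thursdays: 2, 9, 16, 23, 30

5 Thursdays


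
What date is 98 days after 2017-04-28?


Start: 2017-04-28, add 98 days
April 2017 has 30 days: 30 - 28 = 2 days to April 30 -> 96 left
May 2017 has 31 days -> 65 left
June 2017 has 30 days -> 35 left
July 2017 has 31 days -> 4 left
August 2017: 4 <= 31 -> lands on August 4

Result: 2017-08-04


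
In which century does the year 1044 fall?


Century = (year - 1) // 100 + 1
= (1044 - 1) // 100 + 1
= 1043 // 100 + 1
= 10 + 1

11th century


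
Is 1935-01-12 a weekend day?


Anchor: Jan 1, 1935. With p = 1935 - 1 = 1934: (p + p//4 - p//100 + p//400) mod 7 = (1934 + 483 - 19 + 4) mod 7 = 2402 mod 7 = 1 -> Tuesday (Mon=0 ... Sun=6)
Day of year: 12; offset = 11
Weekday index = (1 + 11) mod 7 = 5 -> Saturday
Weekend days: Saturday, Sunday

Yes


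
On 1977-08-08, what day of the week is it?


Date: August 8, 1977
Anchor: Jan 1, 1977. With p = 1977 - 1 = 1976: (p + p//4 - p//100 + p//400) mod 7 = (1976 + 494 - 19 + 4) mod 7 = 2455 mod 7 = 5 -> Saturday (Mon=0 ... Sun=6)
Days before August (Jan-Jul): 212; offset = 212 + 8 - 1 = 219
Weekday index = (5 + 219) mod 7 = 0

Day of the week: Monday


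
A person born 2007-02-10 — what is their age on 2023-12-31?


Birth: 2007-02-10
Reference: 2023-12-31
Year difference: 2023 - 2007 = 16

16 years old


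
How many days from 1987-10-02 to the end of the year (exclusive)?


Day of year: 275 of 365
Remaining = 365 - 275

90 days


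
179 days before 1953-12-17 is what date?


Start: 1953-12-17, subtract 179 days
Back 17 days from December 17 reaches November 30, 1953 -> 162 left
November 1953 has 30 days -> back to October 31, 1953 -> 132 left
October 1953 has 31 days -> back to September 30, 1953 -> 101 left
September 1953 has 30 days -> back to August 31, 1953 -> 71 left
August 1953 has 31 days -> back to July 31, 1953 -> 40 left
July 1953 has 31 days -> back to June 30, 1953 -> 9 left
June 1953: 30 - 9 = 21 -> lands on June 21

Result: 1953-06-21


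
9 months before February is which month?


February is month 2
2 - 9 = -7; wrap: -7 + 12 = 5

May


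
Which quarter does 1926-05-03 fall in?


Month: May (month 5)
Q1: Jan-Mar, Q2: Apr-Jun, Q3: Jul-Sep, Q4: Oct-Dec

Q2


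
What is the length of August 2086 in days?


August 2086

31 days


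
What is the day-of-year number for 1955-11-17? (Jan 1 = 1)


Date: November 17, 1955
Days in months 1 through 10: 304
Plus 17 days in November

Day of year: 321


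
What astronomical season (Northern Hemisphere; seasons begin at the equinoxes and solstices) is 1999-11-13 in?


Date: November 13
Astronomical Autumn (approx.; exact equinox/solstice day varies by year): September 22 to December 20
November 13 falls within the Autumn window

Autumn


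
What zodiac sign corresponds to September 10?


Date: September 10
Conventional tropical zodiac dates: Virgo from August 23 onward; Libra starts September 23
September 10 falls within the Virgo range

Virgo


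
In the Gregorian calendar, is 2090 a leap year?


Gregorian leap year rule: divisible by 4, but not by 100, unless also by 400.
2090 is not divisible by 4 -> not a leap year

No


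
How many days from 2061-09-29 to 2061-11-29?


From 2061-09-29 to 2061-11-29
2061-09-29: days before September = 31 + 28 + 31 + 30 + 31 + 30 + 31 + 31 = 243 (2061 is not a leap year); day of year = 243 + 29 = 272
2061-11-29: days before November = 31 + 28 + 31 + 30 + 31 + 30 + 31 + 31 + 30 + 31 = 304 (2061 is not a leap year); day of year = 304 + 29 = 333
Same year: 333 - 272 = 61

61 days


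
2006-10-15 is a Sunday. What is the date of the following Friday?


Current: Sunday
Target: Friday
Days ahead: 5

Next Friday: 2006-10-20


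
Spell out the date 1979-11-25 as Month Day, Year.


ISO 1979-11-25 parses as year=1979, month=11, day=25
Month 11 -> November

November 25, 1979


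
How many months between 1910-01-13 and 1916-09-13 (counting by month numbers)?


From January 1910 to September 1916
6 years * 12 = 72 months, plus 8 months = 80

80 months


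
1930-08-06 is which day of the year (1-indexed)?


Date: August 6, 1930
Days in months 1 through 7: 212
Plus 6 days in August

Day of year: 218


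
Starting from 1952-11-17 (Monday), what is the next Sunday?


Current: Monday
Target: Sunday
Days ahead: 6

Next Sunday: 1952-11-23


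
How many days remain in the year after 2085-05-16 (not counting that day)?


Day of year: 136 of 365
Remaining = 365 - 136

229 days


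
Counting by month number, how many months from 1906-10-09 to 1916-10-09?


From October 1906 to October 1916
10 years * 12 = 120 months = 120

120 months


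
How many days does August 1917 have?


August 1917

31 days


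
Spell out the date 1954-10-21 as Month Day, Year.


ISO 1954-10-21 parses as year=1954, month=10, day=21
Month 10 -> October

October 21, 1954


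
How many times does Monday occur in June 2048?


June 2048 has 30 days
Anchor: Jan 1, 2048. With p = 2048 - 1 = 2047: (p + p//4 - p//100 + p//400) mod 7 = (2047 + 511 - 20 + 5) mod 7 = 2543 mod 7 = 2 -> Wednesday (Mon=0 ... Sun=6)
Days before June (Jan-May): 152; June 1 index = (2 + 152) mod 7 = 0 -> Monday
First Monday is June 1
Mondays: 1, 8, 15, 22, 29

5 Mondays


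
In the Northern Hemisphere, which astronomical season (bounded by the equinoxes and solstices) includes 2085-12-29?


Date: December 29
Astronomical Winter (approx.; exact equinox/solstice day varies by year): December 21 to March 19
December 29 falls within the Winter window

Winter


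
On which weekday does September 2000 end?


September 2000 has 30 days
Anchor: Jan 1, 2000. With p = 2000 - 1 = 1999: (p + p//4 - p//100 + p//400) mod 7 = (1999 + 499 - 19 + 4) mod 7 = 2483 mod 7 = 5 -> Saturday (Mon=0 ... Sun=6)
Days before September (Jan-Aug): 244; September 1 index = (5 + 244) mod 7 = 4 -> Friday
Last day offset: 30 - 1 = 29 days
Weekday index = (4 + 29) mod 7 = 5

Saturday, September 30


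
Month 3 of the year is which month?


Month 3 of 12

March


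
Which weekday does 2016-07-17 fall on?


Date: July 17, 2016
Anchor: Jan 1, 2016. With p = 2016 - 1 = 2015: (p + p//4 - p//100 + p//400) mod 7 = (2015 + 503 - 20 + 5) mod 7 = 2503 mod 7 = 4 -> Friday (Mon=0 ... Sun=6)
Days before July (Jan-Jun): 182; offset = 182 + 17 - 1 = 198
Weekday index = (4 + 198) mod 7 = 6

Day of the week: Sunday


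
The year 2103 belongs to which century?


Century = (year - 1) // 100 + 1
= (2103 - 1) // 100 + 1
= 2102 // 100 + 1
= 21 + 1

22nd century


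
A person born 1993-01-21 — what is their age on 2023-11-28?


Birth: 1993-01-21
Reference: 2023-11-28
Year difference: 2023 - 1993 = 30

30 years old


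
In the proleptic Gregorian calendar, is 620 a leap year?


Gregorian leap year rule: divisible by 4, but not by 100, unless also by 400.
620 is divisible by 4 but not 100 -> leap year

Yes


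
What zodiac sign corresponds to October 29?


Date: October 29
Conventional tropical zodiac dates: Scorpio from October 23 onward; Sagittarius starts November 22
October 29 falls within the Scorpio range

Scorpio


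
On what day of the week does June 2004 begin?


Target: June 1, 2004
Anchor: Jan 1, 2004. With p = 2004 - 1 = 2003: (p + p//4 - p//100 + p//400) mod 7 = (2003 + 500 - 20 + 5) mod 7 = 2488 mod 7 = 3 -> Thursday (Mon=0 ... Sun=6)
Days before June (Jan-May): 152 days
Weekday index = (3 + 152) mod 7 = 1

Tuesday


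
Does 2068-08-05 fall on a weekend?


Anchor: Jan 1, 2068. With p = 2068 - 1 = 2067: (p + p//4 - p//100 + p//400) mod 7 = (2067 + 516 - 20 + 5) mod 7 = 2568 mod 7 = 6 -> Sunday (Mon=0 ... Sun=6)
Day of year: 218; offset = 217
Weekday index = (6 + 217) mod 7 = 6 -> Sunday
Weekend days: Saturday, Sunday

Yes


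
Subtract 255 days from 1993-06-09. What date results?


Start: 1993-06-09, subtract 255 days
Back 9 days from June 9 reaches May 31, 1993 -> 246 left
May 1993 has 31 days -> back to April 30, 1993 -> 215 left
April 1993 has 30 days -> back to March 31, 1993 -> 185 left
March 1993 has 31 days -> back to February 28, 1993 -> 154 left
February 1993 has 28 days -> back to January 31, 1993 -> 126 left
January 1993 has 31 days -> back to December 31, 1992 -> 95 left
December 1992 has 31 days -> back to November 30, 1992 -> 64 left
November 1992 has 30 days -> back to October 31, 1992 -> 34 left
October 1992 has 31 days -> back to September 30, 1992 -> 3 left
September 1992: 30 - 3 = 27 -> lands on September 27

Result: 1992-09-27


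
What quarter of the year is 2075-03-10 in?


Month: March (month 3)
Q1: Jan-Mar, Q2: Apr-Jun, Q3: Jul-Sep, Q4: Oct-Dec

Q1


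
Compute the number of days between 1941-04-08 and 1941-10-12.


From 1941-04-08 to 1941-10-12
1941-04-08: days before April = 31 + 28 + 31 = 90 (1941 is not a leap year); day of year = 90 + 8 = 98
1941-10-12: days before October = 31 + 28 + 31 + 30 + 31 + 30 + 31 + 31 + 30 = 273 (1941 is not a leap year); day of year = 273 + 12 = 285
Same year: 285 - 98 = 187

187 days


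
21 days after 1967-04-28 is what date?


Start: 1967-04-28, add 21 days
April 1967 has 30 days: 30 - 28 = 2 days to April 30 -> 19 left
May 1967: 19 <= 31 -> lands on May 19

Result: 1967-05-19


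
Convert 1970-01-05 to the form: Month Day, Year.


ISO 1970-01-05 parses as year=1970, month=01, day=05
Month 1 -> January

January 5, 1970


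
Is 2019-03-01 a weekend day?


Anchor: Jan 1, 2019. With p = 2019 - 1 = 2018: (p + p//4 - p//100 + p//400) mod 7 = (2018 + 504 - 20 + 5) mod 7 = 2507 mod 7 = 1 -> Tuesday (Mon=0 ... Sun=6)
Day of year: 60; offset = 59
Weekday index = (1 + 59) mod 7 = 4 -> Friday
Weekend days: Saturday, Sunday

No


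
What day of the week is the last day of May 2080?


May 2080 has 31 days
Anchor: Jan 1, 2080. With p = 2080 - 1 = 2079: (p + p//4 - p//100 + p//400) mod 7 = (2079 + 519 - 20 + 5) mod 7 = 2583 mod 7 = 0 -> Monday (Mon=0 ... Sun=6)
Days before May (Jan-Apr): 121; May 1 index = (0 + 121) mod 7 = 2 -> Wednesday
Last day offset: 31 - 1 = 30 days
Weekday index = (2 + 30) mod 7 = 4

Friday, May 31


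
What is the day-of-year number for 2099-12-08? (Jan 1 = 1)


Date: December 8, 2099
Days in months 1 through 11: 334
Plus 8 days in December

Day of year: 342


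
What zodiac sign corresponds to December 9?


Date: December 9
Conventional tropical zodiac dates: Sagittarius from November 22 onward; Capricorn starts December 22
December 9 falls within the Sagittarius range

Sagittarius


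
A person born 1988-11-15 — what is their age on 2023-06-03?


Birth: 1988-11-15
Reference: 2023-06-03
Year difference: 2023 - 1988 = 35
Birthday not yet reached in 2023, subtract 1

34 years old


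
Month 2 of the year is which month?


Month 2 of 12

February


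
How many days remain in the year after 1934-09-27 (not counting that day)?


Day of year: 270 of 365
Remaining = 365 - 270

95 days


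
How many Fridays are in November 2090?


November 2090 has 30 days
Anchor: Jan 1, 2090. With p = 2090 - 1 = 2089: (p + p//4 - p//100 + p//400) mod 7 = (2089 + 522 - 20 + 5) mod 7 = 2596 mod 7 = 6 -> Sunday (Mon=0 ... Sun=6)
Days before November (Jan-Oct): 304; November 1 index = (6 + 304) mod 7 = 2 -> Wednesday
First Friday is November 3
Fridays: 3, 10, 17, 24

4 Fridays


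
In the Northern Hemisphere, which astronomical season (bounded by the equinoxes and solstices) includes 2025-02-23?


Date: February 23
Astronomical Winter (approx.; exact equinox/solstice day varies by year): December 21 to March 19
February 23 falls within the Winter window

Winter


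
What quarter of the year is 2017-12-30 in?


Month: December (month 12)
Q1: Jan-Mar, Q2: Apr-Jun, Q3: Jul-Sep, Q4: Oct-Dec

Q4


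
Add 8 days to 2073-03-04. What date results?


Start: 2073-03-04, add 8 days
March 2073 has 31 days; 4 + 8 = 12 stays within March

Result: 2073-03-12


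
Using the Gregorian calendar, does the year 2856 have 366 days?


Gregorian leap year rule: divisible by 4, but not by 100, unless also by 400.
2856 is divisible by 4 but not 100 -> leap year

Yes


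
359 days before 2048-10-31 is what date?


Start: 2048-10-31, subtract 359 days
Back 31 days from October 31 reaches September 30, 2048 -> 328 left
September 2048 has 30 days -> back to August 31, 2048 -> 298 left
August 2048 has 31 days -> back to July 31, 2048 -> 267 left
July 2048 has 31 days -> back to June 30, 2048 -> 236 left
June 2048 has 30 days -> back to May 31, 2048 -> 206 left
May 2048 has 31 days -> back to April 30, 2048 -> 175 left
April 2048 has 30 days -> back to March 31, 2048 -> 145 left
March 2048 has 31 days -> back to February 29, 2048 -> 114 left
February 2048 has 29 days -> back to January 31, 2048 -> 85 left
January 2048 has 31 days -> back to December 31, 2047 -> 54 left
December 2047 has 31 days -> back to November 30, 2047 -> 23 left
November 2047: 30 - 23 = 7 -> lands on November 7

Result: 2047-11-07


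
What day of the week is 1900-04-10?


Date: April 10, 1900
Anchor: Jan 1, 1900. With p = 1900 - 1 = 1899: (p + p//4 - p//100 + p//400) mod 7 = (1899 + 474 - 18 + 4) mod 7 = 2359 mod 7 = 0 -> Monday (Mon=0 ... Sun=6)
Days before April (Jan-Mar): 90; offset = 90 + 10 - 1 = 99
Weekday index = (0 + 99) mod 7 = 1

Day of the week: Tuesday


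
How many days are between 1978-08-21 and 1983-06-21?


From 1978-08-21 to 1983-06-21
1978-08-21: days before August = 31 + 28 + 31 + 30 + 31 + 30 + 31 = 212 (1978 is not a leap year); day of year = 212 + 21 = 233
1983-06-21: days before June = 31 + 28 + 31 + 30 + 31 = 151 (1983 is not a leap year); day of year = 151 + 21 = 172
Rest of 1978: 365 - 233 = 132
Full years 1979 (365), 1980 (366), 1981 (365), 1982 (365): 1461
Total = 132 + 1461 + 172 = 1765

1765 days


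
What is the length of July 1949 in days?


July 1949

31 days


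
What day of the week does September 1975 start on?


Target: September 1, 1975
Anchor: Jan 1, 1975. With p = 1975 - 1 = 1974: (p + p//4 - p//100 + p//400) mod 7 = (1974 + 493 - 19 + 4) mod 7 = 2452 mod 7 = 2 -> Wednesday (Mon=0 ... Sun=6)
Days before September (Jan-Aug): 243 days
Weekday index = (2 + 243) mod 7 = 0

Monday


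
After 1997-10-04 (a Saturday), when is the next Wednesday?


Current: Saturday
Target: Wednesday
Days ahead: 4

Next Wednesday: 1997-10-08


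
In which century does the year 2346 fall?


Century = (year - 1) // 100 + 1
= (2346 - 1) // 100 + 1
= 2345 // 100 + 1
= 23 + 1

24th century


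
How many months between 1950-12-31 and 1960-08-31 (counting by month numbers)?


From December 1950 to August 1960
10 years * 12 = 120 months, minus 4 months = 116

116 months


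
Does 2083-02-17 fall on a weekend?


Anchor: Jan 1, 2083. With p = 2083 - 1 = 2082: (p + p//4 - p//100 + p//400) mod 7 = (2082 + 520 - 20 + 5) mod 7 = 2587 mod 7 = 4 -> Friday (Mon=0 ... Sun=6)
Day of year: 48; offset = 47
Weekday index = (4 + 47) mod 7 = 2 -> Wednesday
Weekend days: Saturday, Sunday

No


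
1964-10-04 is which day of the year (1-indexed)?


Date: October 4, 1964
Days in months 1 through 9: 274
Plus 4 days in October

Day of year: 278


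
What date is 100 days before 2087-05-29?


Start: 2087-05-29, subtract 100 days
Back 29 days from May 29 reaches April 30, 2087 -> 71 left
April 2087 has 30 days -> back to March 31, 2087 -> 41 left
March 2087 has 31 days -> back to February 28, 2087 -> 10 left
February 2087: 28 - 10 = 18 -> lands on February 18

Result: 2087-02-18


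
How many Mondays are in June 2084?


June 2084 has 30 days
Anchor: Jan 1, 2084. With p = 2084 - 1 = 2083: (p + p//4 - p//100 + p//400) mod 7 = (2083 + 520 - 20 + 5) mod 7 = 2588 mod 7 = 5 -> Saturday (Mon=0 ... Sun=6)
Days before June (Jan-May): 152; June 1 index = (5 + 152) mod 7 = 3 -> Thursday
First Monday is June 5
Mondays: 5, 12, 19, 26

4 Mondays


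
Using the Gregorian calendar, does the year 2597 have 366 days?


Gregorian leap year rule: divisible by 4, but not by 100, unless also by 400.
2597 is not divisible by 4 -> not a leap year

No


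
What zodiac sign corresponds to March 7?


Date: March 7
Conventional tropical zodiac dates: Pisces from February 19 onward; Aries starts March 21
March 7 falls within the Pisces range

Pisces


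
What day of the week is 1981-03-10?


Date: March 10, 1981
Anchor: Jan 1, 1981. With p = 1981 - 1 = 1980: (p + p//4 - p//100 + p//400) mod 7 = (1980 + 495 - 19 + 4) mod 7 = 2460 mod 7 = 3 -> Thursday (Mon=0 ... Sun=6)
Days before March (Jan-Feb): 59; offset = 59 + 10 - 1 = 68
Weekday index = (3 + 68) mod 7 = 1

Day of the week: Tuesday


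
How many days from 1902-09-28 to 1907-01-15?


From 1902-09-28 to 1907-01-15
1902-09-28: days before September = 31 + 28 + 31 + 30 + 31 + 30 + 31 + 31 = 243 (1902 is not a leap year); day of year = 243 + 28 = 271
1907-01-15: day of year = 15
Rest of 1902: 365 - 271 = 94
Full years 1903 (365), 1904 (366), 1905 (365), 1906 (365): 1461
Total = 94 + 1461 + 15 = 1570

1570 days


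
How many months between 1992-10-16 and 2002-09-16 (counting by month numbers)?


From October 1992 to September 2002
10 years * 12 = 120 months, minus 1 month = 119

119 months


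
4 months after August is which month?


August is month 8
8 + 4 = 12

December


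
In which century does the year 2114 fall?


Century = (year - 1) // 100 + 1
= (2114 - 1) // 100 + 1
= 2113 // 100 + 1
= 21 + 1

22nd century


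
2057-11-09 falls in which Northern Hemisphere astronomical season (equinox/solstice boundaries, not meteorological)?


Date: November 9
Astronomical Autumn (approx.; exact equinox/solstice day varies by year): September 22 to December 20
November 9 falls within the Autumn window

Autumn
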